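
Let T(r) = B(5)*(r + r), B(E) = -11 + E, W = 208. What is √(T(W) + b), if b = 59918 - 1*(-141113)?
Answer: √198535 ≈ 445.57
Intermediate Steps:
b = 201031 (b = 59918 + 141113 = 201031)
T(r) = -12*r (T(r) = (-11 + 5)*(r + r) = -12*r)
√(T(W) + b) = √(-12*208 + 201031) = √(-2496 + 201031) = √198535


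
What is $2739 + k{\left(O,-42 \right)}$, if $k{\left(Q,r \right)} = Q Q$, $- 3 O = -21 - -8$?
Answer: $\frac{24820}{9} \approx 2757.8$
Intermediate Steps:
$O = \frac{13}{3}$ ($O = - \frac{-21 - -8}{3} = - \frac{-21 + 8}{3} = \left(- \frac{1}{3}\right) \left(-13\right) = \frac{13}{3} \approx 4.3333$)
$k{\left(Q,r \right)} = Q^{2}$
$2739 + k{\left(O,-42 \right)} = 2739 + \left(\frac{13}{3}\right)^{2} = 2739 + \frac{169}{9} = \frac{24820}{9}$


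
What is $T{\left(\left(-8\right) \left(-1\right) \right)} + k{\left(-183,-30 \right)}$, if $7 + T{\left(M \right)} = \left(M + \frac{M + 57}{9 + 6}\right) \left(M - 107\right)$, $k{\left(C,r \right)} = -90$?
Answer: $-1318$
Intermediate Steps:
$T{\left(M \right)} = -7 + \left(-107 + M\right) \left(\frac{19}{5} + \frac{16 M}{15}\right)$ ($T{\left(M \right)} = -7 + \left(M + \frac{M + 57}{9 + 6}\right) \left(M - 107\right) = -7 + \left(M + \frac{57 + M}{15}\right) \left(-107 + M\right) = -7 + \left(M + \left(57 + M\right) \frac{1}{15}\right) \left(-107 + M\right) = -7 + \left(M + \left(\frac{19}{5} + \frac{M}{15}\right)\right) \left(-107 + M\right) = -7 + \left(\frac{19}{5} + \frac{16 M}{15}\right) \left(-107 + M\right) = -7 + \left(-107 + M\right) \left(\frac{19}{5} + \frac{16 M}{15}\right)$)
$T{\left(\left(-8\right) \left(-1\right) \right)} + k{\left(-183,-30 \right)} = \left(- \frac{2068}{5} - \frac{331 \left(\left(-8\right) \left(-1\right)\right)}{3} + \frac{16 \left(\left(-8\right) \left(-1\right)\right)^{2}}{15}\right) - 90 = \left(- \frac{2068}{5} - \frac{2648}{3} + \frac{16 \cdot 8^{2}}{15}\right) - 90 = \left(- \frac{2068}{5} - \frac{2648}{3} + \frac{16}{15} \cdot 64\right) - 90 = \left(- \frac{2068}{5} - \frac{2648}{3} + \frac{1024}{15}\right) - 90 = -1228 - 90 = -1318$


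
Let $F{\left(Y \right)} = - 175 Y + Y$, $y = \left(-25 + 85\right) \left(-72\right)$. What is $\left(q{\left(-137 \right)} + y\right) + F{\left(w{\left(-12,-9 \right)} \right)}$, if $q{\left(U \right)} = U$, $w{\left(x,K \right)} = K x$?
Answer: $-23249$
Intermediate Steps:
$y = -4320$ ($y = 60 \left(-72\right) = -4320$)
$F{\left(Y \right)} = - 174 Y$
$\left(q{\left(-137 \right)} + y\right) + F{\left(w{\left(-12,-9 \right)} \right)} = \left(-137 - 4320\right) - 174 \left(\left(-9\right) \left(-12\right)\right) = -4457 - 18792 = -23249$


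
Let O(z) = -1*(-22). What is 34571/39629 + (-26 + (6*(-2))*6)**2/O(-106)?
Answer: 190678739/435919 ≈ 437.42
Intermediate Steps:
O(z) = 22
34571/39629 + (-26 + (6*(-2))*6)**2/O(-106) = 34571/39629 + (-26 + (6*(-2))*6)**2/22 = 34571*(1/39629) + (-26 - 12*6)**2*(1/22) = 34571/39629 + (-26 - 72)**2*(1/22) = 34571/39629 + (-98)**2*(1/22) = 34571/39629 + 9604*(1/22) = 34571/39629 + 4802/11 = 190678739/435919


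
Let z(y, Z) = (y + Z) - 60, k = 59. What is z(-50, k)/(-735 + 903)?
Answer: -17/56 ≈ -0.30357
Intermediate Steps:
z(y, Z) = -60 + Z + y (z(y, Z) = (Z + y) - 60 = -60 + Z + y)
z(-50, k)/(-735 + 903) = (-60 + 59 - 50)/(-735 + 903) = -51/168 = -51*1/168 = -17/56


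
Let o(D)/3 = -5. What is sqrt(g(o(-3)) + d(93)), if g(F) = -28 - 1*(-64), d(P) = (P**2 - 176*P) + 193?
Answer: I*sqrt(7490) ≈ 86.545*I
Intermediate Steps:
o(D) = -15 (o(D) = 3*(-5) = -15)
d(P) = 193 + P**2 - 176*P
g(F) = 36 (g(F) = -28 + 64 = 36)
sqrt(g(o(-3)) + d(93)) = sqrt(36 + (193 + 93**2 - 176*93)) = sqrt(36 + (193 + 8649 - 16368)) = sqrt(36 - 7526) = sqrt(-7490) = I*sqrt(7490)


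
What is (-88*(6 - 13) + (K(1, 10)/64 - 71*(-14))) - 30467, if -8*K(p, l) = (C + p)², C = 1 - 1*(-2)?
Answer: -923425/32 ≈ -28857.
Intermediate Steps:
C = 3 (C = 1 + 2 = 3)
K(p, l) = -(3 + p)²/8
(-88*(6 - 13) + (K(1, 10)/64 - 71*(-14))) - 30467 = (-88*(6 - 13) + (-(3 + 1)²/8/64 - 71*(-14))) - 30467 = (-88*(-7) + (-⅛*4²*(1/64) + 994)) - 30467 = (616 + (-⅛*16*(1/64) + 994)) - 30467 = (616 + (-2*1/64 + 994)) - 30467 = (616 + (-1/32 + 994)) - 30467 = (616 + 31807/32) - 30467 = 51519/32 - 30467 = -923425/32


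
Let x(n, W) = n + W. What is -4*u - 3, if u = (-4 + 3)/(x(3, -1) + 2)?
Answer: -2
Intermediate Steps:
x(n, W) = W + n
u = -1/4 (u = (-4 + 3)/((-1 + 3) + 2) = -1/(2 + 2) = -1/4 ≈ -0.25000)
-4*u - 3 = -4*(-1/4) - 3 = 1 - 3 = -2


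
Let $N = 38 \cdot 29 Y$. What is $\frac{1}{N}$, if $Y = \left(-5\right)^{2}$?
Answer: $\frac{1}{27550} \approx 3.6298 \cdot 10^{-5}$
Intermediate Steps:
$Y = 25$
$N = 27550$ ($N = 38 \cdot 29 \cdot 25 = 1102 \cdot 25 = 27550$)
$\frac{1}{N} = \frac{1}{27550}$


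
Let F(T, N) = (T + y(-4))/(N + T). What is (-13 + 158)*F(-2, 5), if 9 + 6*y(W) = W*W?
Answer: -725/18 ≈ -40.278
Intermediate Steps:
y(W) = -3/2 + W²/6 (y(W) = -3/2 + (W*W)/6 = -3/2 + W²/6)
F(T, N) = (7/6 + T)/(N + T) (F(T, N) = (T + (-3/2 + (⅙)*(-4)²))/(N + T) = (T + (-3/2 + (⅙)*16))/(N + T) = (T + (-3/2 + 8/3))/(N + T) = (T + 7/6)/(N + T) = (7/6 + T)/(N + T))
(-13 + 158)*F(-2, 5) = (-13 + 158)*((7/6 - 2)/(5 - 2)) = 145*(-⅚/3) = 145*((⅓)*(-⅚)) = 145*(-5/18) = -725/18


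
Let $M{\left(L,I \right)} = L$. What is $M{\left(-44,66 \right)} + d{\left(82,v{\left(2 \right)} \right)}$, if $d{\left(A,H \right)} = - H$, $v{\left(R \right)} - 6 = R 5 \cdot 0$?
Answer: $-50$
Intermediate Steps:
$v{\left(R \right)} = 6$ ($v{\left(R \right)} = 6 + R 5 \cdot 0 = 6 + 5 R 0 = 6 + 0 = 6$)
$M{\left(-44,66 \right)} + d{\left(82,v{\left(2 \right)} \right)} = -44 - 6 = -50$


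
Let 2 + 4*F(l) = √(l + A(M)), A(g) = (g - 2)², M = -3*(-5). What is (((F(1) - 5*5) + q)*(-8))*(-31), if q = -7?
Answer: -8060 + 62*√170 ≈ -7251.6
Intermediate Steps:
M = 15
A(g) = (-2 + g)²
F(l) = -½ + √(169 + l)/4 (F(l) = -½ + √(l + (-2 + 15)²)/4 = -½ + √(l + 13²)/4 = -½ + √(l + 169)/4 = -½ + √(169 + l)/4)
(((F(1) - 5*5) + q)*(-8))*(-31) = ((((-½ + √(169 + 1)/4) - 5*5) - 7)*(-8))*(-31) = ((((-½ + √170/4) - 1*25) - 7)*(-8))*(-31) = ((((-½ + √170/4) - 25) - 7)*(-8))*(-31) = (((-51/2 + √170/4) - 7)*(-8))*(-31) = ((-65/2 + √170/4)*(-8))*(-31) = (260 - 2*√170)*(-31) = -8060 + 62*√170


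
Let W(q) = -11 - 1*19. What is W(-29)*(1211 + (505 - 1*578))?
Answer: -34140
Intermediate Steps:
W(q) = -30 (W(q) = -11 - 19 = -30)
W(-29)*(1211 + (505 - 1*578)) = -30*(1211 + (505 - 1*578)) = -30*(1211 + (505 - 578)) = -30*(1211 - 73) = -30*1138 = -34140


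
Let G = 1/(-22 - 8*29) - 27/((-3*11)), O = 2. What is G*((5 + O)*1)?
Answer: 54733/9570 ≈ 5.7192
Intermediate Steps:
G = 7819/9570 (G = (1/29)/(-30) - 27/(-33) = -1/30*1/29 - 27*(-1/33) = -1/870 + 9/11 = 7819/9570 ≈ 0.81703)
G*((5 + O)*1) = 7819*((5 + 2)*1)/9570 = 7819*(7*1)/9570 = (7819/9570)*7 = 54733/9570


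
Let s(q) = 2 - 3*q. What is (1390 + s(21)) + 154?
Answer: 1483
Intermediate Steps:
(1390 + s(21)) + 154 = (1390 + (2 - 3*21)) + 154 = (1390 + (2 - 63)) + 154 = (1390 - 61) + 154 = 1329 + 154 = 1483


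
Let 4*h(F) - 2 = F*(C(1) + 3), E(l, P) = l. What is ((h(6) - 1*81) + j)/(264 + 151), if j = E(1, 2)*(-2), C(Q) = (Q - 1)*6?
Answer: -78/415 ≈ -0.18795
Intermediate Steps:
C(Q) = -6 + 6*Q (C(Q) = (-1 + Q)*6 = -6 + 6*Q)
h(F) = ½ + 3*F/4 (h(F) = ½ + (F*((-6 + 6*1) + 3))/4 = ½ + (F*((-6 + 6) + 3))/4 = ½ + (F*(0 + 3))/4 = ½ + (F*3)/4 = ½ + (3*F)/4 = ½ + 3*F/4)
j = -2 (j = 1*(-2) = -2)
((h(6) - 1*81) + j)/(264 + 151) = (((½ + (¾)*6) - 1*81) - 2)/(264 + 151) = (((½ + 9/2) - 81) - 2)/415 = ((5 - 81) - 2)*(1/415) = (-76 - 2)*(1/415) = -78*1/415 = -78/415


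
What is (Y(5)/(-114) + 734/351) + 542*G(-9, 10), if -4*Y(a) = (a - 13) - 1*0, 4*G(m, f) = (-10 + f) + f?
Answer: 9050324/6669 ≈ 1357.1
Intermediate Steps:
G(m, f) = -5/2 + f/2 (G(m, f) = ((-10 + f) + f)/4 = (-10 + 2*f)/4 = -5/2 + f/2)
Y(a) = 13/4 - a/4 (Y(a) = -((a - 13) - 1*0)/4 = -((-13 + a) + 0)/4 = -(-13 + a)/4 = 13/4 - a/4)
(Y(5)/(-114) + 734/351) + 542*G(-9, 10) = ((13/4 - ¼*5)/(-114) + 734/351) + 542*(-5/2 + (½)*10) = ((13/4 - 5/4)*(-1/114) + 734*(1/351)) + 542*(-5/2 + 5) = (2*(-1/114) + 734/351) + 542*(5/2) = (-1/57 + 734/351) + 1355 = 13829/6669 + 1355 = 9050324/6669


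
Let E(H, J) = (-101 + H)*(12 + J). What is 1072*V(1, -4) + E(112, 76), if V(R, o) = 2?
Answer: 3112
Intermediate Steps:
1072*V(1, -4) + E(112, 76) = 1072*2 + (-1212 - 101*76 + 12*112 + 112*76) = 2144 + (-1212 - 7676 + 1344 + 8512) = 2144 + 968 = 3112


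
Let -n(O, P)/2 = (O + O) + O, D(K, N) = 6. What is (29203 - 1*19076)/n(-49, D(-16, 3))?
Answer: 10127/294 ≈ 34.446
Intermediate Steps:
n(O, P) = -6*O (n(O, P) = -2*((O + O) + O) = -2*(2*O + O) = -6*O)
(29203 - 1*19076)/n(-49, D(-16, 3)) = (29203 - 1*19076)/((-6*(-49))) = (29203 - 19076)/294 = 10127*(1/294) = 10127/294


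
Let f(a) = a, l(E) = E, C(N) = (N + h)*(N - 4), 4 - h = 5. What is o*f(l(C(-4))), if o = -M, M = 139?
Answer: -5560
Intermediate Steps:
h = -1 (h = 4 - 1*5 = 4 - 5 = -1)
C(N) = (-1 + N)*(-4 + N) (C(N) = (N - 1)*(N - 4) = (-1 + N)*(-4 + N))
o = -139 (o = -1*139 = -139)
o*f(l(C(-4))) = -139*(4 + (-4)**2 - 5*(-4)) = -139*(4 + 16 + 20) = -139*40 = -5560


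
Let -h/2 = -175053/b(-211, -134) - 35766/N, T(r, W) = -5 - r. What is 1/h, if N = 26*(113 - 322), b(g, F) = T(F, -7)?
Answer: 2717/7338172 ≈ 0.00037026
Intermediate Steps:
b(g, F) = -5 - F
N = -5434 (N = 26*(-209) = -5434)
h = 7338172/2717 (h = -2*(-175053/(-5 - 1*(-134)) - 35766/(-5434)) = -2*(-175053/(-5 + 134) - 35766*(-1/5434)) = -2*(-175053/129 + 17883/2717) = -2*(-175053*1/129 + 17883/2717) = -2*(-1357 + 17883/2717) = -2*(-3669086/2717) = 7338172/2717 ≈ 2700.8)
1/h = 1/(7338172/2717) = 2717/7338172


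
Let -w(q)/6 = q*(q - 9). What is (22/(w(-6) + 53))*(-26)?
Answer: 572/487 ≈ 1.1745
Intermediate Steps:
w(q) = -6*q*(-9 + q) (w(q) = -6*q*(q - 9) = -6*q*(-9 + q))
(22/(w(-6) + 53))*(-26) = (22/(6*(-6)*(9 - 1*(-6)) + 53))*(-26) = (22/(6*(-6)*(9 + 6) + 53))*(-26) = (22/(6*(-6)*15 + 53))*(-26) = (22/(-540 + 53))*(-26) = (22/(-487))*(-26) = (22*(-1/487))*(-26) = -22/487*(-26) = 572/487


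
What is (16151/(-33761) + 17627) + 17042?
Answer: 1170443958/33761 ≈ 34669.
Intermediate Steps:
(16151/(-33761) + 17627) + 17042 = (16151*(-1/33761) + 17627) + 17042 = (-16151/33761 + 17627) + 17042 = 595088996/33761 + 17042 = 1170443958/33761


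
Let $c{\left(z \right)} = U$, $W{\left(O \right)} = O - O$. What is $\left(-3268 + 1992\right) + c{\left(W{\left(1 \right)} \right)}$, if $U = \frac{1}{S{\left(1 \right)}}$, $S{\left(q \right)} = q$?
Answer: $-1275$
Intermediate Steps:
$W{\left(O \right)} = 0$
$U = 1$ ($U = 1^{-1} = 1$)
$c{\left(z \right)} = 1$
$\left(-3268 + 1992\right) + c{\left(W{\left(1 \right)} \right)} = \left(-3268 + 1992\right) + 1 = -1276 + 1 = -1275$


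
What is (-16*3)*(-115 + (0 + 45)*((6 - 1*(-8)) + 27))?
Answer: -83040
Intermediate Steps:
(-16*3)*(-115 + (0 + 45)*((6 - 1*(-8)) + 27)) = -48*(-115 + 45*((6 + 8) + 27)) = -48*(-115 + 45*(14 + 27)) = -48*(-115 + 45*41) = -48*(-115 + 1845) = -48*1730 = -83040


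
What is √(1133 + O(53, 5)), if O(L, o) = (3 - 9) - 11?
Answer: 6*√31 ≈ 33.407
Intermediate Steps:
O(L, o) = -17 (O(L, o) = -6 - 11 = -17)
√(1133 + O(53, 5)) = √(1133 - 17) = √1116 = 6*√31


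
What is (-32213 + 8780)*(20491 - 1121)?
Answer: -453897210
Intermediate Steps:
(-32213 + 8780)*(20491 - 1121) = -23433*19370 = -453897210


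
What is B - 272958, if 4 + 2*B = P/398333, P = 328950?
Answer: -108728811205/398333 ≈ -2.7296e+5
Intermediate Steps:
B = -632191/398333 (B = -2 + (328950/398333)/2 = -2 + (328950*(1/398333))/2 = -2 + (½)*(328950/398333) = -2 + 164475/398333 = -632191/398333 ≈ -1.5871)
B - 272958 = -632191/398333 - 272958 = -108728811205/398333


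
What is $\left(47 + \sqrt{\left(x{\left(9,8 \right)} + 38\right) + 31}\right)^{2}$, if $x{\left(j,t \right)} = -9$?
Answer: $2269 + 188 \sqrt{15} \approx 2997.1$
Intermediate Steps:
$\left(47 + \sqrt{\left(x{\left(9,8 \right)} + 38\right) + 31}\right)^{2} = \left(47 + \sqrt{\left(-9 + 38\right) + 31}\right)^{2} = \left(47 + \sqrt{29 + 31}\right)^{2} = \left(47 + \sqrt{60}\right)^{2} = \left(47 + 2 \sqrt{15}\right)^{2}$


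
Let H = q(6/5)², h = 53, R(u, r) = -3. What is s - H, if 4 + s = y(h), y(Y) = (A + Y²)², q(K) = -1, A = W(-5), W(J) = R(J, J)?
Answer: 7873631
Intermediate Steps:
W(J) = -3
A = -3
H = 1 (H = (-1)² = 1)
y(Y) = (-3 + Y²)²
s = 7873632 (s = -4 + (-3 + 53²)² = -4 + (-3 + 2809)² = -4 + 2806² = -4 + 7873636 = 7873632)
s - H = 7873632 - 1*1 = 7873632 - 1 = 7873631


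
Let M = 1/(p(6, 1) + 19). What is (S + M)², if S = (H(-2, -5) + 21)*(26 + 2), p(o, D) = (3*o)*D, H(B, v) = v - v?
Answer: 473367049/1369 ≈ 3.4578e+5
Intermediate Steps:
H(B, v) = 0
p(o, D) = 3*D*o
M = 1/37 (M = 1/(3*1*6 + 19) = 1/(18 + 19) = 1/37 ≈ 0.027027)
S = 588 (S = (0 + 21)*(26 + 2) = 21*28 = 588)
(S + M)² = (588 + 1/37)² = (21757/37)² = 473367049/1369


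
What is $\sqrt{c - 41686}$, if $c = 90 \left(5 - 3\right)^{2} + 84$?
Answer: $i \sqrt{41242} \approx 203.08 i$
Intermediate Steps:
$c = 444$ ($c = 90 \cdot 2^{2} + 84 = 90 \cdot 4 + 84 = 360 + 84 = 444$)
$\sqrt{c - 41686} = \sqrt{444 - 41686} = \sqrt{-41242} = i \sqrt{41242}$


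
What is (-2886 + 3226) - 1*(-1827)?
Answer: 2167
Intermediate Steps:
(-2886 + 3226) - 1*(-1827) = 340 + 1827 = 2167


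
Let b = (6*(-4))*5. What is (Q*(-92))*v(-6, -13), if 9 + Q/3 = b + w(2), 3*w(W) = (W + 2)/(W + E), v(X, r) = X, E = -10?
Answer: -213900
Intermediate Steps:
b = -120 (b = -24*5 = -120)
w(W) = (2 + W)/(3*(-10 + W)) (w(W) = ((W + 2)/(W - 10))/3 = ((2 + W)/(-10 + W))/3 = (2 + W)/(3*(-10 + W)))
Q = -775/2 (Q = -27 + 3*(-120 + (2 + 2)/(3*(-10 + 2))) = -27 + 3*(-120 + (⅓)*4/(-8)) = -27 + 3*(-120 + (⅓)*(-⅛)*4) = -27 + 3*(-120 - ⅙) = -27 + 3*(-721/6) = -27 - 721/2 = -775/2 ≈ -387.50)
(Q*(-92))*v(-6, -13) = -775/2*(-92)*(-6) = 35650*(-6) = -213900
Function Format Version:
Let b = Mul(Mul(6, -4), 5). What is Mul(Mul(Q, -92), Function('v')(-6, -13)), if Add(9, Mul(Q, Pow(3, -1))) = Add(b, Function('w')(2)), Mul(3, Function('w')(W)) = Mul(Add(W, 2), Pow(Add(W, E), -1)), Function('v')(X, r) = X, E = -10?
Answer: -213900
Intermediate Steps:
b = -120 (b = Mul(-24, 5) = -120)
Function('w')(W) = Mul(Rational(1, 3), Pow(Add(-10, W), -1), Add(2, W)) (Function('w')(W) = Mul(Rational(1, 3), Mul(Add(W, 2), Pow(Add(W, -10), -1))) = Mul(Rational(1, 3), Mul(Add(2, W), Pow(Add(-10, W), -1))) = Mul(Rational(1, 3), Mul(Pow(Add(-10, W), -1), Add(2, W))) = Mul(Rational(1, 3), Pow(Add(-10, W), -1), Add(2, W)))
Q = Rational(-775, 2) (Q = Add(-27, Mul(3, Add(-120, Mul(Rational(1, 3), Pow(Add(-10, 2), -1), Add(2, 2))))) = Add(-27, Mul(3, Add(-120, Mul(Rational(1, 3), Pow(-8, -1), 4)))) = Add(-27, Mul(3, Add(-120, Mul(Rational(1, 3), Rational(-1, 8), 4)))) = Add(-27, Mul(3, Add(-120, Rational(-1, 6)))) = Add(-27, Mul(3, Rational(-721, 6))) = Add(-27, Rational(-721, 2)) = Rational(-775, 2) ≈ -387.50)
Mul(Mul(Q, -92), Function('v')(-6, -13)) = Mul(Mul(Rational(-775, 2), -92), -6) = Mul(35650, -6) = -213900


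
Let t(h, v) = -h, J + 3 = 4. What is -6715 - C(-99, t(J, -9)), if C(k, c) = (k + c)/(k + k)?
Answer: -664835/99 ≈ -6715.5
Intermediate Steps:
J = 1 (J = -3 + 4 = 1)
C(k, c) = (c + k)/(2*k) (C(k, c) = (c + k)/((2*k)) = (c + k)*(1/(2*k)) = (c + k)/(2*k))
-6715 - C(-99, t(J, -9)) = -6715 - (-1*1 - 99)/(2*(-99)) = -6715 - (-1)*(-1 - 99)/(2*99) = -6715 - (-1)*(-100)/(2*99) = -6715 - 1*50/99 = -6715 - 50/99 = -664835/99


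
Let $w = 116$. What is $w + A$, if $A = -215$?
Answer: $-99$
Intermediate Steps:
$w + A = 116 - 215 = -99$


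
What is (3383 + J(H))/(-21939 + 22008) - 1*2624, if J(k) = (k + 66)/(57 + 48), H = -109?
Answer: -18655708/7245 ≈ -2575.0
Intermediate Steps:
J(k) = 22/35 + k/105 (J(k) = (66 + k)/105 = (66 + k)*(1/105) = 22/35 + k/105)
(3383 + J(H))/(-21939 + 22008) - 1*2624 = (3383 + (22/35 + (1/105)*(-109)))/(-21939 + 22008) - 1*2624 = (3383 + (22/35 - 109/105))/69 - 2624 = (3383 - 43/105)*(1/69) - 2624 = (355172/105)*(1/69) - 2624 = 355172/7245 - 2624 = -18655708/7245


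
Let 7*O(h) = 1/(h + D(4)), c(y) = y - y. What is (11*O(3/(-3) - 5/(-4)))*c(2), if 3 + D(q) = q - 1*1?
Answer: 0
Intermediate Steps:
c(y) = 0
D(q) = -4 + q (D(q) = -3 + (q - 1*1) = -3 + (q - 1) = -3 + (-1 + q) = -4 + q)
O(h) = 1/(7*h) (O(h) = 1/(7*(h + (-4 + 4))) = 1/(7*(h + 0)) = 1/(7*h))
(11*O(3/(-3) - 5/(-4)))*c(2) = (11*(1/(7*(3/(-3) - 5/(-4)))))*0 = (11*(1/(7*(3*(-1/3) - 5*(-1/4)))))*0 = (11*(1/(7*(-1 + 5/4))))*0 = (11*(1/(7*(1/4))))*0 = (11*((1/7)*4))*0 = (11*(4/7))*0 = (44/7)*0 = 0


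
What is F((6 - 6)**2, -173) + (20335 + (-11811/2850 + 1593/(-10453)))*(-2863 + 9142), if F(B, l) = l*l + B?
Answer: 1267970797201631/9930350 ≈ 1.2769e+8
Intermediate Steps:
F(B, l) = B + l**2 (F(B, l) = l**2 + B = B + l**2)
F((6 - 6)**2, -173) + (20335 + (-11811/2850 + 1593/(-10453)))*(-2863 + 9142) = ((6 - 6)**2 + (-173)**2) + (20335 + (-11811/2850 + 1593/(-10453)))*(-2863 + 9142) = (0**2 + 29929) + (20335 + (-11811*1/2850 + 1593*(-1/10453)))*6279 = (0 + 29929) + (20335 + (-3937/950 - 1593/10453))*6279 = 29929 + (20335 - 42666811/9930350)*6279 = 29929 + (201891000439/9930350)*6279 = 29929 + 1267673591756481/9930350 = 1267970797201631/9930350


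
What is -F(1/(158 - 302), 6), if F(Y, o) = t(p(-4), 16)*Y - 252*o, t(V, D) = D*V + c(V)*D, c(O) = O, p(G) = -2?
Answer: 13604/9 ≈ 1511.6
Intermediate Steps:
t(V, D) = 2*D*V (t(V, D) = D*V + V*D = D*V + D*V = 2*D*V)
F(Y, o) = -252*o - 64*Y (F(Y, o) = (2*16*(-2))*Y - 252*o = -64*Y - 252*o = -252*o - 64*Y)
-F(1/(158 - 302), 6) = -(-252*6 - 64/(158 - 302)) = -(-1512 - 64/(-144)) = -(-1512 - 64*(-1/144)) = -(-1512 + 4/9) = -1*(-13604/9) = 13604/9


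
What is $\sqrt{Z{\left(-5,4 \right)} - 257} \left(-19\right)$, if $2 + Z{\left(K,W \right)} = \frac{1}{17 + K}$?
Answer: $- \frac{19 i \sqrt{9321}}{6} \approx - 305.73 i$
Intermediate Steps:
$Z{\left(K,W \right)} = -2 + \frac{1}{17 + K}$
$\sqrt{Z{\left(-5,4 \right)} - 257} \left(-19\right) = \sqrt{\frac{-33 - -10}{17 - 5} - 257} \left(-19\right) = \sqrt{\frac{-33 + 10}{12} - 257} \left(-19\right) = \sqrt{\frac{1}{12} \left(-23\right) - 257} \left(-19\right) = \sqrt{- \frac{23}{12} - 257} \left(-19\right) = \sqrt{- \frac{3107}{12}} \left(-19\right) = \frac{i \sqrt{9321}}{6} \left(-19\right) = - \frac{19 i \sqrt{9321}}{6}$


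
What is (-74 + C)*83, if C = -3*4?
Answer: -7138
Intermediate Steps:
C = -12
(-74 + C)*83 = (-74 - 12)*83 = -86*83 = -7138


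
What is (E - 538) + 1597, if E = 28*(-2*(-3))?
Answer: 1227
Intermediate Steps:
E = 168 (E = 28*6 = 168)
(E - 538) + 1597 = (168 - 538) + 1597 = -370 + 1597 = 1227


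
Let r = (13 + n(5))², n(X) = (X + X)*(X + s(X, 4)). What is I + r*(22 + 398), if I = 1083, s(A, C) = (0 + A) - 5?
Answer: 1668063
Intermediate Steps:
s(A, C) = -5 + A (s(A, C) = A - 5 = -5 + A)
n(X) = 2*X*(-5 + 2*X) (n(X) = (X + X)*(X + (-5 + X)) = (2*X)*(-5 + 2*X) = 2*X*(-5 + 2*X))
r = 3969 (r = (13 + 2*5*(-5 + 2*5))² = (13 + 2*5*(-5 + 10))² = (13 + 2*5*5)² = (13 + 50)² = 63² = 3969)
I + r*(22 + 398) = 1083 + 3969*(22 + 398) = 1083 + 3969*420 = 1083 + 1666980 = 1668063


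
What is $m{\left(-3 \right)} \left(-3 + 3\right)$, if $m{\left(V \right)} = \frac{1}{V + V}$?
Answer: $0$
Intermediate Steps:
$m{\left(V \right)} = \frac{1}{2 V}$
$m{\left(-3 \right)} \left(-3 + 3\right) = \frac{1}{2 \left(-3\right)} \left(-3 + 3\right) = \frac{1}{2} \left(- \frac{1}{3}\right) 0 = \left(- \frac{1}{6}\right) 0 = 0$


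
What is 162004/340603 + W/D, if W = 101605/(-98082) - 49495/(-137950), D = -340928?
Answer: 209918754941307863/441338850464168160 ≈ 0.47564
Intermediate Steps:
W = -458092058/676520595 (W = 101605*(-1/98082) - 49495*(-1/137950) = -101605/98082 + 9899/27590 = -458092058/676520595 ≈ -0.67713)
162004/340603 + W/D = 162004/340603 - 458092058/676520595/(-340928) = 162004*(1/340603) - 458092058/676520595*(-1/340928) = 162004/340603 + 229046029/115322406706080 = 209918754941307863/441338850464168160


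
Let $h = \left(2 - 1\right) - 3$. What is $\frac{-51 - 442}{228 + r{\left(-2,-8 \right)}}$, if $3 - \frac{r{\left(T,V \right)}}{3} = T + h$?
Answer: $- \frac{493}{249} \approx -1.9799$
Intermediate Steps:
$h = -2$ ($h = 1 - 3 = -2$)
$r{\left(T,V \right)} = 15 - 3 T$ ($r{\left(T,V \right)} = 9 - 3 \left(T - 2\right) = 9 - 3 \left(-2 + T\right) = 9 - \left(-6 + 3 T\right) = 15 - 3 T$)
$\frac{-51 - 442}{228 + r{\left(-2,-8 \right)}} = \frac{-51 - 442}{228 + \left(15 - -6\right)} = - \frac{493}{228 + \left(15 + 6\right)} = - \frac{493}{228 + 21} = - \frac{493}{249}$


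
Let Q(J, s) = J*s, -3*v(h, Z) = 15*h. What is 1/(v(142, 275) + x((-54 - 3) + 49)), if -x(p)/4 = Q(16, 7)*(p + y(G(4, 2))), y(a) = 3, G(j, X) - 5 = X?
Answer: 1/1530 ≈ 0.00065359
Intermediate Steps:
v(h, Z) = -5*h
G(j, X) = 5 + X
x(p) = -1344 - 448*p (x(p) = -4*16*7*(p + 3) = -448*(3 + p) = -4*(336 + 112*p) = -1344 - 448*p)
1/(v(142, 275) + x((-54 - 3) + 49)) = 1/(-5*142 + (-1344 - 448*((-54 - 3) + 49))) = 1/(-710 + (-1344 - 448*(-57 + 49))) = 1/(-710 + (-1344 - 448*(-8))) = 1/(-710 + (-1344 + 3584)) = 1/(-710 + 2240) = 1/1530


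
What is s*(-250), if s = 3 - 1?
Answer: -500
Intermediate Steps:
s = 2
s*(-250) = 2*(-250) = -500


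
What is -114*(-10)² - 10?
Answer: -11410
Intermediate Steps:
-114*(-10)² - 10 = -114*100 - 10 = -11400 - 10 = -11410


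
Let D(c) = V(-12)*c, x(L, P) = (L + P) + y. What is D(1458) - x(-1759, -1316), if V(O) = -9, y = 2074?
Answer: -12121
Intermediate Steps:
x(L, P) = 2074 + L + P (x(L, P) = (L + P) + 2074 = 2074 + L + P)
D(c) = -9*c
D(1458) - x(-1759, -1316) = -9*1458 - (2074 - 1759 - 1316) = -13122 - 1*(-1001) = -13122 + 1001 = -12121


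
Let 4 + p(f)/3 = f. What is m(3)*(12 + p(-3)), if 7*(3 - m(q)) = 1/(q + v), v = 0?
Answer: -186/7 ≈ -26.571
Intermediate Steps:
p(f) = -12 + 3*f
m(q) = 3 - 1/(7*q) (m(q) = 3 - 1/(7*(q + 0)) = 3 - 1/(7*q))
m(3)*(12 + p(-3)) = (3 - 1/7/3)*(12 + (-12 + 3*(-3))) = (3 - 1/7*1/3)*(12 + (-12 - 9)) = (3 - 1/21)*(12 - 21) = (62/21)*(-9) = -186/7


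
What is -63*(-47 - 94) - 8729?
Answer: 154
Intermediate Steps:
-63*(-47 - 94) - 8729 = -63*(-141) - 8729 = 8883 - 8729 = 154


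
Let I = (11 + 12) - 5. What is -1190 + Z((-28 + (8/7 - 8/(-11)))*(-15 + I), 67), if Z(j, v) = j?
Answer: -97666/77 ≈ -1268.4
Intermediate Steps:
I = 18 (I = 23 - 5 = 18)
-1190 + Z((-28 + (8/7 - 8/(-11)))*(-15 + I), 67) = -1190 + (-28 + (8/7 - 8/(-11)))*(-15 + 18) = -1190 + (-28 + (8*(1/7) - 8*(-1/11)))*3 = -1190 + (-28 + (8/7 + 8/11))*3 = -1190 + (-28 + 144/77)*3 = -1190 - 2012/77*3 = -1190 - 6036/77 = -97666/77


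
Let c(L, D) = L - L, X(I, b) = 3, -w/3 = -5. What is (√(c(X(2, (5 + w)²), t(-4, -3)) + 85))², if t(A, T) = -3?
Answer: 85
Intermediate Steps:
w = 15 (w = -3*(-5) = 15)
c(L, D) = 0
(√(c(X(2, (5 + w)²), t(-4, -3)) + 85))² = (√(0 + 85))² = (√85)² = 85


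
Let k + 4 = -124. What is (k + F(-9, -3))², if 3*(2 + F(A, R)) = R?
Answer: 17161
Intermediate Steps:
k = -128 (k = -4 - 124 = -128)
F(A, R) = -2 + R/3
(k + F(-9, -3))² = (-128 + (-2 + (⅓)*(-3)))² = (-128 + (-2 - 1))² = (-128 - 3)² = (-131)² = 17161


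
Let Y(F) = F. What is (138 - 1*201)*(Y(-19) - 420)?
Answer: 27657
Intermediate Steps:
(138 - 1*201)*(Y(-19) - 420) = (138 - 1*201)*(-19 - 420) = (138 - 201)*(-439) = -63*(-439) = 27657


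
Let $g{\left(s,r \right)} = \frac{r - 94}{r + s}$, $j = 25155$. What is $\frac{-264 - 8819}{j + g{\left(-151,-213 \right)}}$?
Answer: $- \frac{3306212}{9156727} \approx -0.36107$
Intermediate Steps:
$g{\left(s,r \right)} = \frac{-94 + r}{r + s}$
$\frac{-264 - 8819}{j + g{\left(-151,-213 \right)}} = \frac{-264 - 8819}{25155 + \frac{-94 - 213}{-213 - 151}} = - \frac{9083}{25155 + \frac{1}{-364} \left(-307\right)} = - \frac{9083}{25155 - - \frac{307}{364}} = - \frac{9083}{25155 + \frac{307}{364}} = - \frac{9083}{\frac{9156727}{364}} = \left(-9083\right) \frac{364}{9156727} = - \frac{3306212}{9156727}$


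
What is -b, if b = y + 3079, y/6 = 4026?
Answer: -27235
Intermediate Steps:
y = 24156 (y = 6*4026 = 24156)
b = 27235 (b = 24156 + 3079 = 27235)
-b = -1*27235 = -27235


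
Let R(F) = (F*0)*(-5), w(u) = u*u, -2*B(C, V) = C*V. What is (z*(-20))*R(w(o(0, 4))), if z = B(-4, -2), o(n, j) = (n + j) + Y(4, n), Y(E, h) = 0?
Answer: 0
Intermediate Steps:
B(C, V) = -C*V/2
o(n, j) = j + n (o(n, j) = (n + j) + 0 = (j + n) + 0 = j + n)
w(u) = u²
z = -4 (z = -½*(-4)*(-2) = -4)
R(F) = 0 (R(F) = 0*(-5) = 0)
(z*(-20))*R(w(o(0, 4))) = -4*(-20)*0 = 80*0 = 0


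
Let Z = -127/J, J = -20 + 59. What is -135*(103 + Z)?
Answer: -175050/13 ≈ -13465.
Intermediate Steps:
J = 39
Z = -127/39 ≈ -3.2564
-135*(103 + Z) = -135*(103 - 127/39) = -135*3890/39 = -175050/13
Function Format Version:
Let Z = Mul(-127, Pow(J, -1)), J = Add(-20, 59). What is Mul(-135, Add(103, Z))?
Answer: Rational(-175050, 13) ≈ -13465.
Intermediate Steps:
J = 39
Z = Rational(-127, 39) (Z = Mul(-127, Pow(39, -1)) = Mul(-127, Rational(1, 39)) = Rational(-127, 39) ≈ -3.2564)
Mul(-135, Add(103, Z)) = Mul(-135, Add(103, Rational(-127, 39))) = Mul(-135, Rational(3890, 39)) = Rational(-175050, 13)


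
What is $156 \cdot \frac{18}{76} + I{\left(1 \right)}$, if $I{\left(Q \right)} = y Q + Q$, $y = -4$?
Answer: $\frac{645}{19} \approx 33.947$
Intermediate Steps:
$I{\left(Q \right)} = - 3 Q$ ($I{\left(Q \right)} = - 4 Q + Q = - 3 Q$)
$156 \cdot \frac{18}{76} + I{\left(1 \right)} = 156 \cdot \frac{18}{76} - 3 = 156 \cdot 18 \cdot \frac{1}{76} - 3 = 156 \cdot \frac{9}{38} - 3 = \frac{702}{19} - 3 = \frac{645}{19}$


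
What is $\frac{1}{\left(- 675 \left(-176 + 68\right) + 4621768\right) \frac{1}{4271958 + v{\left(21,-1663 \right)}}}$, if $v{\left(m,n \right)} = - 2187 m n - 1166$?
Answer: $\frac{80647393}{4694668} \approx 17.178$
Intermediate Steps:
$v{\left(m,n \right)} = -1166 - 2187 m n$ ($v{\left(m,n \right)} = - 2187 m n - 1166 = -1166 - 2187 m n$)
$\frac{1}{\left(- 675 \left(-176 + 68\right) + 4621768\right) \frac{1}{4271958 + v{\left(21,-1663 \right)}}} = \frac{1}{\left(- 675 \left(-176 + 68\right) + 4621768\right) \frac{1}{4271958 - \left(1166 + 45927 \left(-1663\right)\right)}} = \frac{1}{\left(\left(-675\right) \left(-108\right) + 4621768\right) \frac{1}{4271958 + \left(-1166 + 76376601\right)}} = \frac{1}{\left(72900 + 4621768\right) \frac{1}{4271958 + 76375435}} = \frac{1}{4694668 \cdot \frac{1}{80647393}} = \frac{1}{\frac{4694668}{80647393}} = \frac{80647393}{4694668}$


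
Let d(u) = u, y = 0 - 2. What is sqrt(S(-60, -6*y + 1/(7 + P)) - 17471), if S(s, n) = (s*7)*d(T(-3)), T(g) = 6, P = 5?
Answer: I*sqrt(19991) ≈ 141.39*I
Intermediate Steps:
y = -2
S(s, n) = 42*s (S(s, n) = (s*7)*6 = (7*s)*6 = 42*s)
sqrt(S(-60, -6*y + 1/(7 + P)) - 17471) = sqrt(42*(-60) - 17471) = sqrt(-2520 - 17471) = sqrt(-19991) = I*sqrt(19991)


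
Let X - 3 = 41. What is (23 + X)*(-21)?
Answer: -1407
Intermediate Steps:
X = 44 (X = 3 + 41 = 44)
(23 + X)*(-21) = (23 + 44)*(-21) = 67*(-21) = -1407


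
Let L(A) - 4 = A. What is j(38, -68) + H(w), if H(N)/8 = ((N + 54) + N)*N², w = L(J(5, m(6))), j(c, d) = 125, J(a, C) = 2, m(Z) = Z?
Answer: 19133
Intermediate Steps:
L(A) = 4 + A
w = 6 (w = 4 + 2 = 6)
H(N) = 8*N²*(54 + 2*N) (H(N) = 8*(((N + 54) + N)*N²) = 8*(((54 + N) + N)*N²) = 8*((54 + 2*N)*N²) = 8*(N²*(54 + 2*N)) = 8*N²*(54 + 2*N))
j(38, -68) + H(w) = 125 + 16*6²*(27 + 6) = 125 + 16*36*33 = 125 + 19008 = 19133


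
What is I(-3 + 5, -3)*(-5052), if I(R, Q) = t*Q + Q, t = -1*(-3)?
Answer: 60624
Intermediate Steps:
t = 3
I(R, Q) = 4*Q (I(R, Q) = 3*Q + Q = 4*Q)
I(-3 + 5, -3)*(-5052) = (4*(-3))*(-5052) = -12*(-5052) = 60624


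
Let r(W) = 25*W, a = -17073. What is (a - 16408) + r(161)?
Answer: -29456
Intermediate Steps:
(a - 16408) + r(161) = (-17073 - 16408) + 25*161 = -33481 + 4025 = -29456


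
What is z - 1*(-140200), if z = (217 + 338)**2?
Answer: 448225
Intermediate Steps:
z = 308025 (z = 555**2 = 308025)
z - 1*(-140200) = 308025 - 1*(-140200) = 308025 + 140200 = 448225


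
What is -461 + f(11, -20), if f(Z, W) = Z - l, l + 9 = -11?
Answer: -430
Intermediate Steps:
l = -20 (l = -9 - 11 = -20)
f(Z, W) = 20 + Z (f(Z, W) = Z - 1*(-20) = Z + 20 = 20 + Z)
-461 + f(11, -20) = -461 + (20 + 11) = -461 + 31 = -430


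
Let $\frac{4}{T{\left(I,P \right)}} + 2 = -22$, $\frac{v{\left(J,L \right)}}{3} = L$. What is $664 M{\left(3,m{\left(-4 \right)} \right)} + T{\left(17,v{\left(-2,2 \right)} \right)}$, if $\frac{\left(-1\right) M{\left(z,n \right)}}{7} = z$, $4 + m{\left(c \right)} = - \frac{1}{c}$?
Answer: $- \frac{83665}{6} \approx -13944.0$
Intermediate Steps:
$m{\left(c \right)} = -4 - \frac{1}{c}$
$v{\left(J,L \right)} = 3 L$
$T{\left(I,P \right)} = - \frac{1}{6}$ ($T{\left(I,P \right)} = \frac{4}{-2 - 22} = \frac{4}{-24} = 4 \left(- \frac{1}{24}\right) = - \frac{1}{6}$)
$M{\left(z,n \right)} = - 7 z$
$664 M{\left(3,m{\left(-4 \right)} \right)} + T{\left(17,v{\left(-2,2 \right)} \right)} = 664 \left(\left(-7\right) 3\right) - \frac{1}{6} = 664 \left(-21\right) - \frac{1}{6} = -13944 - \frac{1}{6} = - \frac{83665}{6}$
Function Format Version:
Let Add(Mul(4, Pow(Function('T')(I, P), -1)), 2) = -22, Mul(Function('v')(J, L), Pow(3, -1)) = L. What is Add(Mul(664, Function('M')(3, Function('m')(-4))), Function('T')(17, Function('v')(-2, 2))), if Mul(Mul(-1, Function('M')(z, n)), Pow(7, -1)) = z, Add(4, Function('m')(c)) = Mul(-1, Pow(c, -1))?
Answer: Rational(-83665, 6) ≈ -13944.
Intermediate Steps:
Function('m')(c) = Add(-4, Mul(-1, Pow(c, -1)))
Function('v')(J, L) = Mul(3, L)
Function('T')(I, P) = Rational(-1, 6) (Function('T')(I, P) = Mul(4, Pow(Add(-2, -22), -1)) = Mul(4, Pow(-24, -1)) = Mul(4, Rational(-1, 24)) = Rational(-1, 6))
Function('M')(z, n) = Mul(-7, z)
Add(Mul(664, Function('M')(3, Function('m')(-4))), Function('T')(17, Function('v')(-2, 2))) = Add(Mul(664, Mul(-7, 3)), Rational(-1, 6)) = Add(Mul(664, -21), Rational(-1, 6)) = Add(-13944, Rational(-1, 6)) = Rational(-83665, 6)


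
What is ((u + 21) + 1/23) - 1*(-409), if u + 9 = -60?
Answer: 8304/23 ≈ 361.04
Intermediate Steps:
u = -69 (u = -9 - 60 = -69)
((u + 21) + 1/23) - 1*(-409) = ((-69 + 21) + 1/23) - 1*(-409) = (-48 + 1/23) + 409 = -1103/23 + 409 = 8304/23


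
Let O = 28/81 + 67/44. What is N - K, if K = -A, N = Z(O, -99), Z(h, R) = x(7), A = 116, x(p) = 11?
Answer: 127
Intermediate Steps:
O = 6659/3564 (O = 28*(1/81) + 67*(1/44) = 28/81 + 67/44 = 6659/3564 ≈ 1.8684)
Z(h, R) = 11
N = 11
K = -116 (K = -1*116 = -116)
N - K = 11 - 1*(-116) = 11 + 116 = 127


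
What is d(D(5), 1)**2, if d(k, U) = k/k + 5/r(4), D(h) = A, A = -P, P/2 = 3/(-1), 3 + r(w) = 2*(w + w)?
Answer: 324/169 ≈ 1.9172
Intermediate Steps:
r(w) = -3 + 4*w (r(w) = -3 + 2*(w + w) = -3 + 2*(2*w) = -3 + 4*w)
P = -6 (P = 2*(3/(-1)) = 2*(3*(-1)) = 2*(-3) = -6)
A = 6 (A = -1*(-6) = 6)
D(h) = 6
d(k, U) = 18/13 (d(k, U) = k/k + 5/(-3 + 4*4) = 1 + 5/(-3 + 16) = 1 + 5/13 = 18/13)
d(D(5), 1)**2 = (18/13)**2 = 324/169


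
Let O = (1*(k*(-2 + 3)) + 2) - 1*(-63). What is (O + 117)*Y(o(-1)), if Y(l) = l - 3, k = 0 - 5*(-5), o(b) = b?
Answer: -828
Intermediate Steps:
k = 25 (k = 0 + 25 = 25)
Y(l) = -3 + l
O = 90 (O = (1*(25*(-2 + 3)) + 2) - 1*(-63) = (1*(25*1) + 2) + 63 = (1*25 + 2) + 63 = (25 + 2) + 63 = 27 + 63 = 90)
(O + 117)*Y(o(-1)) = (90 + 117)*(-3 - 1) = 207*(-4) = -828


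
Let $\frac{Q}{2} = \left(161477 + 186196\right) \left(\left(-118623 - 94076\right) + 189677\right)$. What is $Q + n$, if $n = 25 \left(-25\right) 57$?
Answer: $-16008291237$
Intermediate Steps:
$Q = -16008255612$ ($Q = 2 \left(161477 + 186196\right) \left(\left(-118623 - 94076\right) + 189677\right) = 2 \cdot 347673 \left(\left(-118623 - 94076\right) + 189677\right) = 2 \cdot 347673 \left(-212699 + 189677\right) = 2 \cdot 347673 \left(-23022\right) = 2 \left(-8004127806\right) = -16008255612$)
$n = -35625$ ($n = \left(-625\right) 57 = -35625$)
$Q + n = -16008255612 - 35625 = -16008291237$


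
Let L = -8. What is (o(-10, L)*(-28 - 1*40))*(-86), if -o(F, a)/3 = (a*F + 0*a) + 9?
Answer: -1561416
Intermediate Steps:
o(F, a) = -27 - 3*F*a (o(F, a) = -3*((a*F + 0*a) + 9) = -3*((F*a + 0) + 9) = -3*(F*a + 9) = -3*(9 + F*a) = -27 - 3*F*a)
(o(-10, L)*(-28 - 1*40))*(-86) = ((-27 - 3*(-10)*(-8))*(-28 - 1*40))*(-86) = ((-27 - 240)*(-28 - 40))*(-86) = -267*(-68)*(-86) = 18156*(-86) = -1561416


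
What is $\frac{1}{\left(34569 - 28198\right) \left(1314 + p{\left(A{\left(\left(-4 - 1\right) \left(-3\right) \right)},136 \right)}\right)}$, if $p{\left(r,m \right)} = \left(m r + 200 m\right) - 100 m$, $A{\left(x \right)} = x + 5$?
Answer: $\frac{1}{112346214} \approx 8.9011 \cdot 10^{-9}$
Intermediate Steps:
$A{\left(x \right)} = 5 + x$
$p{\left(r,m \right)} = 100 m + m r$ ($p{\left(r,m \right)} = \left(200 m + m r\right) - 100 m = 100 m + m r$)
$\frac{1}{\left(34569 - 28198\right) \left(1314 + p{\left(A{\left(\left(-4 - 1\right) \left(-3\right) \right)},136 \right)}\right)} = \frac{1}{\left(34569 - 28198\right) \left(1314 + 136 \left(100 + \left(5 + \left(-4 - 1\right) \left(-3\right)\right)\right)\right)} = \frac{1}{6371 \left(1314 + 136 \left(100 + \left(5 - -15\right)\right)\right)} = \frac{1}{6371 \left(1314 + 136 \left(100 + \left(5 + 15\right)\right)\right)} = \frac{1}{6371 \left(1314 + 136 \left(100 + 20\right)\right)} = \frac{1}{6371 \left(1314 + 136 \cdot 120\right)} = \frac{1}{6371 \left(1314 + 16320\right)} = \frac{1}{6371 \cdot 17634} = \frac{1}{112346214}$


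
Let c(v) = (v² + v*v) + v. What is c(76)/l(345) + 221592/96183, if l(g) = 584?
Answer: 103985471/4680906 ≈ 22.215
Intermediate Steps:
c(v) = v + 2*v² (c(v) = (v² + v²) + v = 2*v² + v = v + 2*v²)
c(76)/l(345) + 221592/96183 = (76*(1 + 2*76))/584 + 221592/96183 = (76*(1 + 152))*(1/584) + 221592*(1/96183) = (76*153)*(1/584) + 73864/32061 = 11628*(1/584) + 73864/32061 = 2907/146 + 73864/32061 = 103985471/4680906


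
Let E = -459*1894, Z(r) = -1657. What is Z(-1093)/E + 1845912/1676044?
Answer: 401878354615/364265536806 ≈ 1.1033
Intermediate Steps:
E = -869346
Z(-1093)/E + 1845912/1676044 = -1657/(-869346) + 1845912/1676044 = -1657*(-1/869346) + 1845912*(1/1676044) = 1657/869346 + 461478/419011 = 401878354615/364265536806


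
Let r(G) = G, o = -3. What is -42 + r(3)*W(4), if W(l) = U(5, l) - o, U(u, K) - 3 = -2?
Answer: -30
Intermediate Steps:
U(u, K) = 1 (U(u, K) = 3 - 2 = 1)
W(l) = 4 (W(l) = 1 - 1*(-3) = 1 + 3 = 4)
-42 + r(3)*W(4) = -42 + 3*4 = -42 + 12 = -30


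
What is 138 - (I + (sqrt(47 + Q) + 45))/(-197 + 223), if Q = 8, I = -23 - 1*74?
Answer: 140 - sqrt(55)/26 ≈ 139.71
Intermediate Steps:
I = -97 (I = -23 - 74 = -97)
138 - (I + (sqrt(47 + Q) + 45))/(-197 + 223) = 138 - (-97 + (sqrt(47 + 8) + 45))/(-197 + 223) = 138 - (-97 + (sqrt(55) + 45))/26 = 138 - (-97 + (45 + sqrt(55)))/26 = 138 - (-52 + sqrt(55))/26 = 138 - (-2 + sqrt(55)/26) = 138 + (2 - sqrt(55)/26) = 140 - sqrt(55)/26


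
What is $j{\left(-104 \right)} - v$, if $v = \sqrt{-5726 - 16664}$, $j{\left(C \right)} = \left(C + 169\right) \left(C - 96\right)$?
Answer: $-13000 - i \sqrt{22390} \approx -13000.0 - 149.63 i$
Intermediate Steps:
$j{\left(C \right)} = \left(-96 + C\right) \left(169 + C\right)$ ($j{\left(C \right)} = \left(169 + C\right) \left(-96 + C\right) = \left(-96 + C\right) \left(169 + C\right)$)
$v = i \sqrt{22390}$ ($v = \sqrt{-22390} = i \sqrt{22390} \approx 149.63 i$)
$j{\left(-104 \right)} - v = \left(-16224 + \left(-104\right)^{2} + 73 \left(-104\right)\right) - i \sqrt{22390} = \left(-16224 + 10816 - 7592\right) - i \sqrt{22390} = -13000 - i \sqrt{22390}$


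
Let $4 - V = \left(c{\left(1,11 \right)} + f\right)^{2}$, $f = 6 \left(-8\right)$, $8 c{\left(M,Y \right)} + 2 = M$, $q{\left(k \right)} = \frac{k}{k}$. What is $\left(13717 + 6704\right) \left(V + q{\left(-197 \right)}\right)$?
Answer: $- \frac{3020368005}{64} \approx -4.7193 \cdot 10^{7}$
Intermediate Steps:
$q{\left(k \right)} = 1$
$c{\left(M,Y \right)} = - \frac{1}{4} + \frac{M}{8}$
$f = -48$
$V = - \frac{147969}{64}$ ($V = 4 - \left(\left(- \frac{1}{4} + \frac{1}{8} \cdot 1\right) - 48\right)^{2} = 4 - \left(\left(- \frac{1}{4} + \frac{1}{8}\right) - 48\right)^{2} = 4 - \left(- \frac{1}{8} - 48\right)^{2} = 4 - \left(- \frac{385}{8}\right)^{2} = 4 - \frac{148225}{64} = - \frac{147969}{64} \approx -2312.0$)
$\left(13717 + 6704\right) \left(V + q{\left(-197 \right)}\right) = \left(13717 + 6704\right) \left(- \frac{147969}{64} + 1\right) = 20421 \left(- \frac{147905}{64}\right) = - \frac{3020368005}{64}$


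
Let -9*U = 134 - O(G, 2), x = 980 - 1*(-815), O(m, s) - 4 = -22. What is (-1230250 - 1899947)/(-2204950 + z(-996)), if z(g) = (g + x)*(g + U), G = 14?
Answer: 4024539/3875462 ≈ 1.0385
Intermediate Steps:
O(m, s) = -18 (O(m, s) = 4 - 22 = -18)
x = 1795 (x = 980 + 815 = 1795)
U = -152/9 (U = -(134 - 1*(-18))/9 = -(134 + 18)/9 = -⅑*152 = -152/9 ≈ -16.889)
z(g) = (1795 + g)*(-152/9 + g) (z(g) = (g + 1795)*(g - 152/9) = (1795 + g)*(-152/9 + g))
(-1230250 - 1899947)/(-2204950 + z(-996)) = (-1230250 - 1899947)/(-2204950 + (-272840/9 + (-996)² + (16003/9)*(-996))) = -3130197/(-2204950 + (-272840/9 + 992016 - 5312996/3)) = -3130197/(-2204950 - 7283684/9) = -3130197/(-27128234/9) = -3130197*(-9/27128234) = 4024539/3875462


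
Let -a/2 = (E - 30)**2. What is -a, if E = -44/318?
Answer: 45926528/25281 ≈ 1816.6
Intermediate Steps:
E = -22/159 (E = -44*1/318 = -22/159 ≈ -0.13836)
a = -45926528/25281 (a = -2*(-22/159 - 30)**2 = -2*(-4792/159)**2 = -2*22963264/25281 = -45926528/25281 ≈ -1816.6)
-a = -1*(-45926528/25281) = 45926528/25281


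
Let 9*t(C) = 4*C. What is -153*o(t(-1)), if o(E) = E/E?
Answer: -153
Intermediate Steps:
t(C) = 4*C/9 (t(C) = (4*C)/9 = 4*C/9)
o(E) = 1
-153*o(t(-1)) = -153*1 = -153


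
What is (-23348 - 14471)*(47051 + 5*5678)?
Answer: -2853103179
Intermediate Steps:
(-23348 - 14471)*(47051 + 5*5678) = -37819*(47051 + 28390) = -37819*75441 = -2853103179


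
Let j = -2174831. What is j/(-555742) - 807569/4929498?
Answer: 52408291090/13977189171 ≈ 3.7496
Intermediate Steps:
j/(-555742) - 807569/4929498 = -2174831/(-555742) - 807569/4929498 = -2174831*(-1/555742) - 807569*1/4929498 = 2174831/555742 - 16481/100602 = 52408291090/13977189171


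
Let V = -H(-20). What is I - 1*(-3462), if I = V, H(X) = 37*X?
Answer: 4202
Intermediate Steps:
V = 740 (V = -37*(-20) = -1*(-740) = 740)
I = 740
I - 1*(-3462) = 740 - 1*(-3462) = 740 + 3462 = 4202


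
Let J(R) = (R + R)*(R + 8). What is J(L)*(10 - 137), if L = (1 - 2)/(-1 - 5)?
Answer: -6223/18 ≈ -345.72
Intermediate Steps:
L = 1/6 (L = -1/(-6) = -1*(-1/6) = 1/6 ≈ 0.16667)
J(R) = 2*R*(8 + R) (J(R) = (2*R)*(8 + R) = 2*R*(8 + R))
J(L)*(10 - 137) = (2*(1/6)*(8 + 1/6))*(10 - 137) = (2*(1/6)*(49/6))*(-127) = (49/18)*(-127) = -6223/18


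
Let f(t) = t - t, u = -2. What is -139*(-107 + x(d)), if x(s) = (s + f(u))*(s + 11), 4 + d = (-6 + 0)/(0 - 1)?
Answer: 11259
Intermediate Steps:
f(t) = 0
d = 2 (d = -4 + (-6 + 0)/(0 - 1) = -4 - 6/(-1) = -4 - 6*(-1) = -4 + 6 = 2)
x(s) = s*(11 + s) (x(s) = (s + 0)*(s + 11) = s*(11 + s))
-139*(-107 + x(d)) = -139*(-107 + 2*(11 + 2)) = -139*(-107 + 2*13) = -139*(-107 + 26) = -139*(-81) = 11259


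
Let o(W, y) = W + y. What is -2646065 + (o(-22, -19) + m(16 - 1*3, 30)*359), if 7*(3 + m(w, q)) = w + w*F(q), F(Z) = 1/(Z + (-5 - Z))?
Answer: -92632737/35 ≈ -2.6466e+6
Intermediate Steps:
F(Z) = -⅕ (F(Z) = 1/(-5) = -⅕)
m(w, q) = -3 + 4*w/35 (m(w, q) = -3 + (w + w*(-⅕))/7 = -3 + (w - w/5)/7 = -3 + (4*w/5)/7 = -3 + 4*w/35)
-2646065 + (o(-22, -19) + m(16 - 1*3, 30)*359) = -2646065 + ((-22 - 19) + (-3 + 4*(16 - 1*3)/35)*359) = -2646065 + (-41 + (-3 + 4*(16 - 3)/35)*359) = -2646065 + (-41 + (-3 + (4/35)*13)*359) = -2646065 + (-41 + (-3 + 52/35)*359) = -2646065 + (-41 - 53/35*359) = -2646065 + (-41 - 19027/35) = -2646065 - 20462/35 = -92632737/35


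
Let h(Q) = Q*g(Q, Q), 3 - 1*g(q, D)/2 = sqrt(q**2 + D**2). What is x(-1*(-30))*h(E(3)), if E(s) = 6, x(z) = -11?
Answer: -396 + 792*sqrt(2) ≈ 724.06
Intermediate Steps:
g(q, D) = 6 - 2*sqrt(D**2 + q**2) (g(q, D) = 6 - 2*sqrt(q**2 + D**2) = 6 - 2*sqrt(D**2 + q**2))
h(Q) = Q*(6 - 2*sqrt(2)*sqrt(Q**2)) (h(Q) = Q*(6 - 2*sqrt(Q**2 + Q**2)) = Q*(6 - 2*sqrt(2)*sqrt(Q**2)))
x(-1*(-30))*h(E(3)) = -22*6*(3 - sqrt(2)*sqrt(6**2)) = -22*6*(3 - sqrt(2)*sqrt(36)) = -22*6*(3 - 1*sqrt(2)*6) = -22*6*(3 - 6*sqrt(2)) = -11*(36 - 72*sqrt(2)) = -396 + 792*sqrt(2)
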